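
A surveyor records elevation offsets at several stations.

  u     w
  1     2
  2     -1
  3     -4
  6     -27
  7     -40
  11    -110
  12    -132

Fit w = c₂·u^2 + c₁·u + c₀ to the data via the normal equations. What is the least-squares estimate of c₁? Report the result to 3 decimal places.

c₁ = 1.582

The normal equations are: 39172·c₂ + 3654·c₁ + 364·c₀ = -35288;  3654·c₂ + 364·c₁ + 42·c₀ = -3248;  364·c₂ + 42·c₁ + 7·c₀ = -312.
(Σu^2·u^2 = 39172, Σu^2·u = 3654, Σu^2 = 364, Σu·u = 364, Σu = 42, Σ1 = 7, Σu^2·w = -35288, Σu·w = -3248, Σw = -312.)
Solving the 3×3 system (Gaussian elimination) gives c₂ = -4016/3801, c₁ = 2004/1267, c₀ = 3344/3801.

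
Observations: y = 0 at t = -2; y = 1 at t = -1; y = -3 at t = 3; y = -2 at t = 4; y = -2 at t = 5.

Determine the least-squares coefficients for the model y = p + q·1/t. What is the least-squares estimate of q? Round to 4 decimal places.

XᵀX·[p, q]ᵀ = Xᵀy reads: 5·p + (-43/60)·q = -6;  (-43/60)·p + (5269/3600)·q = -29/10.
Δ = 5·(5269/3600) − (-43/60)² = 1531/225.
p = ((-6)·(5269/3600) − (-43/60)·(-29/10))/(1531/225) = -4887/3062; q = (5·(-29/10) − (-43/60)·(-6))/(1531/225) = -4230/1531.

q = -2.7629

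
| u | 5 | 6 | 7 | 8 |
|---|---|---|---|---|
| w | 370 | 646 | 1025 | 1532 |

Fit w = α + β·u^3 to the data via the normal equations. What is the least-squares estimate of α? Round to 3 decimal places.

The normal equations are: 4·α + 1196·β = 3573;  1196·α + 442074·β = 1321745.
Eliminating β: 442074·(row 1) − 1196·(row 2) gives 337880·α = 442074·3573 − 1196·1321745 = -1276618, so α = -638309/168940.
Then β = (1321745 − 1196·(-638309/168940))/442074 = 126709/42235.

α = -3.778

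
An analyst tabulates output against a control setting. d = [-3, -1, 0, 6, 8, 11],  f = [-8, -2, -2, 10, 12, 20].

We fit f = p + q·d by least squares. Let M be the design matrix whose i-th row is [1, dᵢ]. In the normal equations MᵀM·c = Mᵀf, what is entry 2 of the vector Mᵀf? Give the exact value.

Entry 2 ↔ basis d, so (Mᵀf)_{2} = Σᵢ (d)·fᵢ = (-3)·(-8) + (-1)·(-2) + (0)·(-2) + (6)·(10) + (8)·(12) + (11)·(20) = 402.

402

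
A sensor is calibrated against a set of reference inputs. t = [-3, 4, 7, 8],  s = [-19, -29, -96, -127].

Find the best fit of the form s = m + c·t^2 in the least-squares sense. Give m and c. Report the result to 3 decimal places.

m = 0.776, c = -1.986

AᵀA·[m, c]ᵀ = Aᵀs reads: 4·m + 138·c = -271;  138·m + 6834·c = -13467.
Determinant 4·6834 − 138² = 8292.
m = ((-271)·6834 − 138·(-13467))/8292 = 536/691; c = (4·(-13467) − 138·(-271))/8292 = -2745/1382.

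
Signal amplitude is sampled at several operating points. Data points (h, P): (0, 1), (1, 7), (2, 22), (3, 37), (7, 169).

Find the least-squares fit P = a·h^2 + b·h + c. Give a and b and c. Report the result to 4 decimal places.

The normal system MᵀM·[a, b, c]ᵀ = MᵀP is [[2499, 379, 63]; [379, 63, 13]; [63, 13, 5]]·[a, b, c]ᵀ = [8709, 1345, 236]ᵀ.
Inverting the 3×3 Gram matrix, [a, b, c]ᵀ = [25191/8702, 32313/8702, 4657/4351]ᵀ.

a = 2.8949, b = 3.7133, c = 1.0703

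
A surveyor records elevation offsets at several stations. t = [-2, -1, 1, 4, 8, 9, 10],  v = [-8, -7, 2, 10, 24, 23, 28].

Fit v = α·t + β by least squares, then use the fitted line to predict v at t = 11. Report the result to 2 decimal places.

The normal system XᵀX·[α, β]ᵀ = Xᵀv is [[267, 29]; [29, 7]]·[α, β]ᵀ = [744, 72]ᵀ.
det = 267·7 − 29² = 1028.
α = (744·7 − 29·72)/1028 = 780/257; β = (267·72 − 29·744)/1028 = -588/257.
At t = 11: v̂ = (780/257)·(11) + (-588/257)·(1) = 7992/257.

v̂ = 31.10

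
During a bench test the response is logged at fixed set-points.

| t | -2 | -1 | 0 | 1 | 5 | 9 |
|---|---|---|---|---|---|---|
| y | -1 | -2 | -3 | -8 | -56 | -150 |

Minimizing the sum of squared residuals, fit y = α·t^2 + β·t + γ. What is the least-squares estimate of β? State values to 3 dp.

From the data, Σt^2·t^2 = 7204, Σt^2·t = 846, Σt^2 = 112, Σt·t = 112, Σt = 12, Σ1 = 6.
Moment sums: Σt^2·y = -13564, Σt·y = -1634, Σy = -220.
MᵀM·[α, β, γ]ᵀ = Mᵀy becomes [[7204, 846, 112]; [846, 112, 12]; [112, 12, 6]]·[α, β, γ]ᵀ = [-13564, -1634, -220]ᵀ.
Inverting the 3×3 Gram matrix, [α, β, γ]ᵀ = [-67183/47317, -167144/47317, -146586/47317]ᵀ.

β = -3.532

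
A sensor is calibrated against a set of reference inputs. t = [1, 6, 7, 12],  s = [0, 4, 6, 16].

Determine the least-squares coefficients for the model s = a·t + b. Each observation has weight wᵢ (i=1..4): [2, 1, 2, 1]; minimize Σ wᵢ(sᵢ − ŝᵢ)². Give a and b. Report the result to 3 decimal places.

Sums needed: Σwᵢ·t·t = 280, Σwᵢ·t = 34, Σwᵢ·1 = 6.
And Σwᵢ·t·s = 300, Σwᵢ·s = 32.
Normal equations: [[280, 34]; [34, 6]]·[a, b]ᵀ = [300, 32]ᵀ.
Determinant 280·6 − 34² = 524.
a = (300·6 − 34·32)/524 = 178/131; b = (280·32 − 34·300)/524 = -310/131.

a = 1.359, b = -2.366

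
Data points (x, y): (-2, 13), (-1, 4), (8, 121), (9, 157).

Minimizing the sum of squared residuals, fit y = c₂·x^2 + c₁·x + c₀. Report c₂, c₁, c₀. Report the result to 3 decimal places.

Compute the Gram sums: Σx^2·x^2 = 10674, Σx^2·x = 1232, Σx^2 = 150, Σx·x = 150, Σx = 14, Σ1 = 4.
For Mᵀy: Σx^2·y = 20517, Σx·y = 2351, Σy = 295.
Inverting the 3×3 Gram matrix, [c₂, c₁, c₀]ᵀ = [9/4, -1089/404, -481/404]ᵀ.

c₂ = 2.250, c₁ = -2.696, c₀ = -1.191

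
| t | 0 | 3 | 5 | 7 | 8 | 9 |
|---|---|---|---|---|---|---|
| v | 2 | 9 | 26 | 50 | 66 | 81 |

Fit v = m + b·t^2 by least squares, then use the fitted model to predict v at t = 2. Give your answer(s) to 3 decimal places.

v̂ = 5.173

Entries of AᵀA: Σ1 = 6, Σt^2 = 228, Σt^2·t^2 = 13764.
Right-hand side: Σv = 234, Σt^2·v = 13966.
Determinant 6·13764 − 228² = 30600.
m = (234·13764 − 228·13966)/30600 = 1522/1275; b = (6·13966 − 228·234)/30600 = 2537/2550.
At t = 2: v̂ = (1522/1275)·(1) + (2537/2550)·(4) = 388/75.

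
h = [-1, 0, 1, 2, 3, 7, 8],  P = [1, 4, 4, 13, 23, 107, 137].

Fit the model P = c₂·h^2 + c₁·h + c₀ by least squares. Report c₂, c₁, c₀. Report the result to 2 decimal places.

c₂ = 1.92, c₁ = 1.54, c₀ = 1.72

The normal system AᵀA·[c₂, c₁, c₀]ᵀ = AᵀP is [[6596, 890, 128]; [890, 128, 20]; [128, 20, 7]]·[c₂, c₁, c₀]ᵀ = [14275, 1943, 289]ᵀ.
Row-reducing yields c₂ = 179407/93282, c₁ = 143417/93282, c₀ = 26811/15547.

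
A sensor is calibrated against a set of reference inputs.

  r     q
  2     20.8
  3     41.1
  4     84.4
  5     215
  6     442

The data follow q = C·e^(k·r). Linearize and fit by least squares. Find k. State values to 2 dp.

Linearized form: ln q = k·r + ln C. From the 5 transformed points,
Sums: Σr = 20.0000, Σ(r)² = 90.0000, Σln q = 22.6485, Σr·ln q = 98.3612.
Normal system: [[90.0000, 20.0000]; [20.0000, 5]]·[k, ln C]ᵀ = [98.3612, 22.6485]ᵀ.
Solving (det = 50.0000): k = 0.77673, ln C = 1.42276.

k = 0.78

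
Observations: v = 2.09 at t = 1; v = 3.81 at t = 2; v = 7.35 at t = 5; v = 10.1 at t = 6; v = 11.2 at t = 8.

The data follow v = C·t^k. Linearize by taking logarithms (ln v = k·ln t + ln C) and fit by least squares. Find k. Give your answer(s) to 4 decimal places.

k = 0.8187

Linearized form: ln v = k·ln t + ln C. From the 5 transformed points,
Sums: Σln t = 6.1738, Σ(ln t)² = 10.6052, Σln v = 8.7979, Σln t·ln v = 13.3048.
Normal system: [[10.6052, 6.1738]; [6.1738, 5]]·[k, ln C]ᵀ = [13.3048, 8.7979]ᵀ.
Solving (det = 14.9105): k = 0.81870, ln C = 0.74869.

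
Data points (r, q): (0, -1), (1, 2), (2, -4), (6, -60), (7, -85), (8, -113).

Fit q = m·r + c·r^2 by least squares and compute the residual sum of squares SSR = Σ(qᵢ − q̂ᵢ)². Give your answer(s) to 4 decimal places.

Sums needed: Σr·r = 154, Σr·r^2 = 1080, Σr^2·r^2 = 7810.
For Mᵀq: Σr·q = -1865, Σr^2·q = -13571.
Determinant 154·7810 − 1080² = 36340.
m = ((-1865)·7810 − 1080·(-13571))/36340 = 9103/3634; c = (154·(-13571) − 1080·(-1865))/36340 = -37867/18170.
Residuals: -1, 14346/9085, -6121/9085, -39/9085, -3786/9085, 3079/9085; SSR = 38484/9085.

SSR = 4.2360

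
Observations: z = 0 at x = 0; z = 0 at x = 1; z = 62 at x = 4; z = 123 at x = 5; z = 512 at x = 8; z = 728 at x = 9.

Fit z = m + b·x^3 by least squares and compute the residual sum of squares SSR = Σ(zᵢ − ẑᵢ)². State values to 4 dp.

Entries of MᵀM: Σ1 = 6, Σx^3 = 1431, Σx^3·x^3 = 813307.
And Σz = 1425, Σx^3·z = 812199.
MᵀM·[m, b]ᵀ = Mᵀz becomes [[6, 1431]; [1431, 813307]]·[m, b]ᵀ = [1425, 812199]ᵀ.
Eliminating b: 813307·(row 1) − 1431·(row 2) gives 2832081·m = 813307·1425 − 1431·812199 = -3294294, so m = -64594/55531.
Then b = (812199 − 1431·(-64594/55531))/813307 = 55569/55531.
Residuals: 64594/55531, 9025/55531, -48900/55531, -51218/55531, 45138/55531, -18639/55531; SSR = 209850/55531.

SSR = 3.7790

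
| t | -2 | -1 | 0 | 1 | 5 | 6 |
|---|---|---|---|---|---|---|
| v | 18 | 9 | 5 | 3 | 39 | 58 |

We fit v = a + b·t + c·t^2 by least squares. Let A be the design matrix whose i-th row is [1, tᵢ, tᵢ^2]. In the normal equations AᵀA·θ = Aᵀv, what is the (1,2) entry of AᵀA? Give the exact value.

Row 1 ↔ basis 1, column 2 ↔ basis t, so (AᵀA)_{1,2} = Σᵢ t = (1)·(-2) + (1)·(-1) + (1)·(0) + (1)·(1) + (1)·(5) + (1)·(6) = 9.

9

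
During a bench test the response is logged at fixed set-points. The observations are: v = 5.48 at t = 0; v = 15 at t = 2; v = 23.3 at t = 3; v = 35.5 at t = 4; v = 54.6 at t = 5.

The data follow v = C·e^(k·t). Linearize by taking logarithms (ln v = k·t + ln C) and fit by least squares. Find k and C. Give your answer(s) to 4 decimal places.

k = 0.4584, C = 5.7090

Taking logs, ln v = k·t + ln C, so regress ln v on t.
AᵀA = [[54.0000, 14.0000]; [14.0000, 5]], rhs = [49.1398, 15.1272]ᵀ  (here Σt = 14.0000, Σ(t)² = 54.0000, Σln v = 15.1272, Σt·ln v = 49.1398).
Slope k = (n·Σt·ln v − Σt·Σln v)/(n·Σ(t)² − (Σt)²) = (5·49.1398 − 14.0000·15.1272)/74.0000 = 0.45836; ln C = (Σln v − k·Σt)/n = 1.74204, so C = exp(1.74204) = 5.70897.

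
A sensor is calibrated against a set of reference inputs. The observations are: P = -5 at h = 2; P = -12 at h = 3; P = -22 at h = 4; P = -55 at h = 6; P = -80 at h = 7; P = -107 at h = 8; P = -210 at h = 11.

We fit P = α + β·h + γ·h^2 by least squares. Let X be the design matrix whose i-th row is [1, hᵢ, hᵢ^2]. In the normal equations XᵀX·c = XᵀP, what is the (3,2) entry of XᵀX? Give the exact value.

2501

Row 3 ↔ basis h^2, column 2 ↔ basis h, so (XᵀX)_{3,2} = Σᵢ (h^2)·(h) = (4)·(2) + (9)·(3) + (16)·(4) + (36)·(6) + (49)·(7) + (64)·(8) + (121)·(11) = 2501.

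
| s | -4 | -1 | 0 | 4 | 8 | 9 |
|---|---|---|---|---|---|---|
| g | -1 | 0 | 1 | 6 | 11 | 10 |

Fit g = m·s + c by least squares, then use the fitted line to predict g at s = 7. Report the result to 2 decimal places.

Compute the Gram sums: Σs·s = 178, Σs = 16, Σ1 = 6.
For Aᵀg: Σs·g = 206, Σg = 27.
Normal equations: [[178, 16]; [16, 6]]·[m, c]ᵀ = [206, 27]ᵀ.
Eliminating c: 6·(row 1) − 16·(row 2) gives 812·m = 6·206 − 16·27 = 804, so m = 201/203.
Then c = (27 − 16·(201/203))/6 = 755/406.
At s = 7: ĝ = (201/203)·(7) + (755/406)·(1) = 3569/406.

ĝ = 8.79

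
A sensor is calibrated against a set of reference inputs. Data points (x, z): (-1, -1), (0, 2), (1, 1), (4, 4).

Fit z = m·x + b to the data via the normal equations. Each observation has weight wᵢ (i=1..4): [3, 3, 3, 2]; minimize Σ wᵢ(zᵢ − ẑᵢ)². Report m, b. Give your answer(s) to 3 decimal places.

Forming AᵀWA = [[38, 8]; [8, 11]] and AᵀWz = [38, 14]ᵀ gives AᵀWA·[m, b]ᵀ = AᵀWz.
Eliminating b: 11·(row 1) − 8·(row 2) gives 354·m = 11·38 − 8·14 = 306, so m = 51/59.
Then b = (14 − 8·(51/59))/11 = 38/59.

m = 0.864, b = 0.644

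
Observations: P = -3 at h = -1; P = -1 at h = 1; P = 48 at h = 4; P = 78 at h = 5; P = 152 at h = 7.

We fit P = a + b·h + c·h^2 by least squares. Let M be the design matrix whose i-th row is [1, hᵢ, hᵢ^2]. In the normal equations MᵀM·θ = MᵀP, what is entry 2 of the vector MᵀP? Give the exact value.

1648

Entry 2 ↔ basis h, so (MᵀP)_{2} = Σᵢ (h)·Pᵢ = (-1)·(-3) + (1)·(-1) + (4)·(48) + (5)·(78) + (7)·(152) = 1648.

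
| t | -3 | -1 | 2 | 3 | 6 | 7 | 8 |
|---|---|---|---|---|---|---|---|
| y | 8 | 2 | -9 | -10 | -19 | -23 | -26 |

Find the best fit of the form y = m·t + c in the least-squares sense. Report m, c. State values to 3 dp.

m = -3.063, c = -1.375

MᵀM·[m, c]ᵀ = Mᵀy reads: 172·m + 22·c = -557;  22·m + 7·c = -77.
(Σt·t = 172, Σt = 22, Σ1 = 7, Σt·y = -557, Σy = -77.)
det = 172·7 − 22² = 720.
m = ((-557)·7 − 22·(-77))/720 = -49/16; c = (172·(-77) − 22·(-557))/720 = -11/8.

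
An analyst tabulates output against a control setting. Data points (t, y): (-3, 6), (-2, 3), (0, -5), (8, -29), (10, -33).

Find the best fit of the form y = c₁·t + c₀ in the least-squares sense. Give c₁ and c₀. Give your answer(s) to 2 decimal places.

c₁ = -3.04, c₀ = -3.70

Forming MᵀM = [[177, 13]; [13, 5]] and Mᵀy = [-586, -58]ᵀ gives MᵀM·[c₁, c₀]ᵀ = Mᵀy.
Eliminating c₀: 5·(row 1) − 13·(row 2) gives 716·c₁ = 5·(-586) − 13·(-58) = -2176, so c₁ = -544/179.
Then c₀ = ((-58) − 13·(-544/179))/5 = -662/179.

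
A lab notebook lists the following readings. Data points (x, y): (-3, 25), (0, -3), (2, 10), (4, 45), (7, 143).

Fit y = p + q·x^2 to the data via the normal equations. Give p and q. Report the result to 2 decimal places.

Entries of MᵀM: Σ1 = 5, Σx^2 = 78, Σx^2·x^2 = 2754.
And Σy = 220, Σx^2·y = 7992.
Normal equations: [[5, 78]; [78, 2754]]·[p, q]ᵀ = [220, 7992]ᵀ.
Determinant 5·2754 − 78² = 7686.
p = (220·2754 − 78·7992)/7686 = -972/427; q = (5·7992 − 78·220)/7686 = 3800/1281.

p = -2.28, q = 2.97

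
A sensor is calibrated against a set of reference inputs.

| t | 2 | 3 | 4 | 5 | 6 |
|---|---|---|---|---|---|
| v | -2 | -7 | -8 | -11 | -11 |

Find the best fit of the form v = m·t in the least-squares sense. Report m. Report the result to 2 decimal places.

Entries of XᵀX: Σt·t = 90.
Right-hand side: Σt·v = -178.
Normal equations: [[90]]·[m]ᵀ = [-178]ᵀ.
Hence m = -178 / 90 ≈ -1.97778.

m = -1.98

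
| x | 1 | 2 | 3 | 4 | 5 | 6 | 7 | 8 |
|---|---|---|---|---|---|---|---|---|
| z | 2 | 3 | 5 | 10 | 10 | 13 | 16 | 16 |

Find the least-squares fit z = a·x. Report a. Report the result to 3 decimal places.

The normal system MᵀM·[a]ᵀ = Mᵀz is [[204]]·[a]ᵀ = [431]ᵀ.
Hence a = 431 / 204 ≈ 2.11275.

a = 2.113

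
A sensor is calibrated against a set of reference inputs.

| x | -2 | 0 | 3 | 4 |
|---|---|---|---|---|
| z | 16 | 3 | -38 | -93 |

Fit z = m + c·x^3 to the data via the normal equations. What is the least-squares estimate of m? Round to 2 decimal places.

m = 3.33

The normal system MᵀM·[m, c]ᵀ = Mᵀz is [[4, 83]; [83, 4889]]·[m, c]ᵀ = [-112, -7106]ᵀ.
Determinant 4·4889 − 83² = 12667.
m = ((-112)·4889 − 83·(-7106))/12667 = 42230/12667; c = (4·(-7106) − 83·(-112))/12667 = -19128/12667.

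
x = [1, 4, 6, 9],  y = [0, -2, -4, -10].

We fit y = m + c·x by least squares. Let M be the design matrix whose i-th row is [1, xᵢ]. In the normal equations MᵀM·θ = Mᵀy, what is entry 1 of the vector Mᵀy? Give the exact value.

-16

Entry 1 ↔ basis 1, so (Mᵀy)_{1} = Σᵢ yᵢ = (1)·(0) + (1)·(-2) + (1)·(-4) + (1)·(-10) = -16.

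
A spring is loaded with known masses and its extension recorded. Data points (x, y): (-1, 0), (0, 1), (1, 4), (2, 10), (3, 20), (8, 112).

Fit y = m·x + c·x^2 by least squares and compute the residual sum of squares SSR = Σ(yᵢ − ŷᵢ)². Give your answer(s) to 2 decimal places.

Forming AᵀA = [[79, 547]; [547, 4195]] and Aᵀy = [980, 7392]ᵀ gives AᵀA·[m, c]ᵀ = Aᵀy.
Eliminating c: 4195·(row 1) − 547·(row 2) gives 32196·m = 4195·980 − 547·7392 = 67676, so m = 16919/8049.
Then c = (7392 − 547·(16919/8049))/4195 = 11977/8049.
Residuals: 4942/8049, 1, 1100/2683, -1256/8049, 810/2683, -392/8049; SSR = 13385/8049.

SSR = 1.66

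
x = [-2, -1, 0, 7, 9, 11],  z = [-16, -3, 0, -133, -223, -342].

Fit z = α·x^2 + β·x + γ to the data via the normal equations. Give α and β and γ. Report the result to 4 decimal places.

Sums needed: Σx^2·x^2 = 23620, Σx^2·x = 2394, Σx^2 = 256, Σx·x = 256, Σx = 24, Σ1 = 6.
Moment sums: Σx^2·z = -66029, Σx·z = -6665, Σz = -717.
Solving the 3×3 system (Gaussian elimination) gives α = -140409/46402, β = 505373/232010, γ = 207233/232010.

α = -3.0259, β = 2.1782, γ = 0.8932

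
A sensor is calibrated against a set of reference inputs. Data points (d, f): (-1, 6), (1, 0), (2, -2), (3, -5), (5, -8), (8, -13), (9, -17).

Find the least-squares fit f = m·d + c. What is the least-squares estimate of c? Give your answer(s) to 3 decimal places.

c = 2.613

XᵀX·[m, c]ᵀ = Xᵀf reads: 185·m + 27·c = -322;  27·m + 7·c = -39.
Δ = 185·7 − 27² = 566.
m = ((-322)·7 − 27·(-39))/566 = -1201/566; c = (185·(-39) − 27·(-322))/566 = 1479/566.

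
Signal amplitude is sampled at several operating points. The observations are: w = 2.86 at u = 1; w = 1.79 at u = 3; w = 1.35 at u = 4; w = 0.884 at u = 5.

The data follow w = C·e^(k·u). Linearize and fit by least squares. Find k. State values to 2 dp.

With ln wᵢ as the transformed response and uᵢ as the regressor:
XᵀX = [[51.0000, 13.0000]; [13.0000, 4]], rhs = [3.3814, 1.8098]ᵀ  (here Σu = 13.0000, Σ(u)² = 51.0000, Σln w = 1.8098, Σu·ln w = 3.3814).
Solving (det = 35.0000): k = -0.28578, ln C = 1.38125.

k = -0.29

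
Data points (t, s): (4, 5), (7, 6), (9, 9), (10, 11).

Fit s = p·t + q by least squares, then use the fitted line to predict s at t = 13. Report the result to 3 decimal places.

ŝ = 13.119

With design matrix X, XᵀX = [[246, 30]; [30, 4]] and Xᵀs = [253, 31]ᵀ.
Δ = 246·4 − 30² = 84.
p = (253·4 − 30·31)/84 = 41/42; q = (246·31 − 30·253)/84 = 3/7.
At t = 13: ŝ = (41/42)·(13) + (3/7)·(1) = 551/42.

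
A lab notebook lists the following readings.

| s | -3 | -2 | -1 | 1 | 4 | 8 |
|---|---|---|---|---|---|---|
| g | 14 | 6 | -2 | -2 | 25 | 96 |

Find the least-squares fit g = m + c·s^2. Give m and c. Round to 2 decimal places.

Sums needed: Σ1 = 6, Σs^2 = 95, Σs^2·s^2 = 4451.
For Aᵀg: Σg = 137, Σs^2·g = 6690.
det = 6·4451 − 95² = 17681.
m = (137·4451 − 95·6690)/17681 = -25763/17681; c = (6·6690 − 95·137)/17681 = 27125/17681.

m = -1.46, c = 1.53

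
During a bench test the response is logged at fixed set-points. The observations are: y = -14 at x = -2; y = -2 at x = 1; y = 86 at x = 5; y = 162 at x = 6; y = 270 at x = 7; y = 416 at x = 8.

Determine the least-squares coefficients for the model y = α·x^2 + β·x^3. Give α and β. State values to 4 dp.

α = -1.5706, β = 1.0096

Setting ∂/∂α … = 0 gives: 8435·α + 60445·β = 47778;  60445·α + 442139·β = 351454.
Eliminating β: 442139·(row 1) − 60445·(row 2) gives 75844440·α = 442139·47778 − 60445·351454 = -119119888, so α = -14889986/9480555.
Then β = (351454 − 60445·(-14889986/9480555))/442139 = 273476/270873.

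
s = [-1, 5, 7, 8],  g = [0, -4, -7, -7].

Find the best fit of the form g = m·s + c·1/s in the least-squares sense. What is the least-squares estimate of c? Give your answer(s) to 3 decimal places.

Forming AᵀA = [[139, 4]; [4, 84361/78400]] and Aᵀg = [-125, -107/40]ᵀ gives AᵀA·[m, c]ᵀ = Aᵀg.
det = 139·(84361/78400) − 4² = 10471779/78400.
m = ((-125)·(84361/78400) − 4·(-107/40))/(10471779/78400) = -3235415/3490593; c = (139·(-107/40) − 4·(-125))/(10471779/78400) = 3349640/3490593.

c = 0.960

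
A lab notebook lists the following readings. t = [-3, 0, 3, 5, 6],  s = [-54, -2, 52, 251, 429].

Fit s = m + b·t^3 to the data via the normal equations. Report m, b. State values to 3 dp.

m = -0.917, b = 1.996

Compute the Gram sums: Σ1 = 5, Σt^3 = 341, Σt^3·t^3 = 63739.
Moment sums: Σs = 676, Σt^3·s = 126901.
Normal equations: [[5, 341]; [341, 63739]]·[m, b]ᵀ = [676, 126901]ᵀ.
Δ = 5·63739 − 341² = 202414.
m = (676·63739 − 341·126901)/202414 = -185677/202414; b = (5·126901 − 341·676)/202414 = 403989/202414.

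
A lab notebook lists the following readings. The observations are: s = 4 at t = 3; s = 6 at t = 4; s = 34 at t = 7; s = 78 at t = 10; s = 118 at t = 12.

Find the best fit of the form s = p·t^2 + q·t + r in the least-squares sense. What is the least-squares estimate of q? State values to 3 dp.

q = -2.776

Sums needed: Σt^2·t^2 = 33474, Σt^2·t = 3162, Σt^2 = 318, Σt·t = 318, Σt = 36, Σ1 = 5.
Moment sums: Σt^2·s = 26590, Σt·s = 2470, Σs = 240.
So MᵀM·[p, q, r]ᵀ = Mᵀs: [[33474, 3162, 318]; [3162, 318, 36]; [318, 36, 5]]·[p, q, r]ᵀ = [26590, 2470, 240]ᵀ.
Inverting the 3×3 Gram matrix, [p, q, r]ᵀ = [1295/1248, -1155/416, 415/208]ᵀ.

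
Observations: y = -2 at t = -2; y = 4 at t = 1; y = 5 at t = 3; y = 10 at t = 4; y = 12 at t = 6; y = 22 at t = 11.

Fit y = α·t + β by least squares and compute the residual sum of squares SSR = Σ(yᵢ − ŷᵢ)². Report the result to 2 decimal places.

SSR = 6.19

The normal equations are: 187·α + 23·β = 377;  23·α + 6·β = 51.
Eliminating β: 6·(row 1) − 23·(row 2) gives 593·α = 6·377 − 23·51 = 1089, so α = 1089/593.
Then β = (51 − 23·(1089/593))/6 = 866/593.
Residuals: 126/593, 417/593, -1168/593, 708/593, -284/593, 201/593; SSR = 3670/593.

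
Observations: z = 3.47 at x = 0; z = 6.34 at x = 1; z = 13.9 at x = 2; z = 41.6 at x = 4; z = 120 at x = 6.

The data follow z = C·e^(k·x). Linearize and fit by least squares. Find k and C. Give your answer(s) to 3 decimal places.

k = 0.592, C = 3.703

Linearized form: ln z = k·x + ln C. From the 5 transformed points,
AᵀA = [[57.0000, 13.0000]; [13.0000, 5]], rhs = [50.7480, 14.2385]ᵀ  (here Σx = 13.0000, Σ(x)² = 57.0000, Σln z = 14.2385, Σx·ln z = 50.7480).
Slope k = (n·Σx·ln z − Σx·Σln z)/(n·Σ(x)² − (Σx)²) = (5·50.7480 − 13.0000·14.2385)/116.0000 = 0.59172; ln C = (Σln z − k·Σx)/n = 1.30923, so C = exp(1.30923) = 3.70334.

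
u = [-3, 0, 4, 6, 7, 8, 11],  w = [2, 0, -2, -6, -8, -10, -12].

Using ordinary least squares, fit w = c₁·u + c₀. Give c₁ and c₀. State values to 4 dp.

c₁ = -1.0635, c₀ = -0.1291

Normal-equation sums: Σu·u = 295, Σu = 33, Σ1 = 7.
For Xᵀw: Σu·w = -318, Σw = -36.
XᵀX·[c₁, c₀]ᵀ = Xᵀw becomes [[295, 33]; [33, 7]]·[c₁, c₀]ᵀ = [-318, -36]ᵀ.
Determinant 295·7 − 33² = 976.
c₁ = ((-318)·7 − 33·(-36))/976 = -519/488; c₀ = (295·(-36) − 33·(-318))/976 = -63/488.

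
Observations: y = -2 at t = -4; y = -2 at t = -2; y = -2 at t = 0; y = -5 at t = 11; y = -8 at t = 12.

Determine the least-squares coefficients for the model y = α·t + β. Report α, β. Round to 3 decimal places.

Compute the Gram sums: Σt·t = 285, Σt = 17, Σ1 = 5.
And Σt·y = -139, Σy = -19.
So MᵀM·[α, β]ᵀ = Mᵀy: [[285, 17]; [17, 5]]·[α, β]ᵀ = [-139, -19]ᵀ.
Determinant 285·5 − 17² = 1136.
α = ((-139)·5 − 17·(-19))/1136 = -93/284; β = (285·(-19) − 17·(-139))/1136 = -763/284.

α = -0.327, β = -2.687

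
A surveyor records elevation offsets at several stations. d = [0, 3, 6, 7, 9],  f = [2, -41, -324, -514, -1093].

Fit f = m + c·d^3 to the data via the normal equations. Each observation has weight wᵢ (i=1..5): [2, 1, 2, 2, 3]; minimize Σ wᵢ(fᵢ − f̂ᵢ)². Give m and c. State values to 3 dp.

The normal equations are: 10·m + 3332·c = -4992;  3332·m + 1923662·c = -2884070.
(Σwᵢ·1 = 10, Σwᵢ·d^3 = 3332, Σwᵢ·d^3·d^3 = 1923662, Σwᵢ·f = -4992, Σwᵢ·d^3·f = -2884070.)
Δ = 10·1923662 − 3332² = 8134396.
m = ((-4992)·1923662 − 3332·(-2884070))/8134396 = 39538/47293; c = (10·(-2884070) − 3332·(-4992))/8134396 = -70973/47293.

m = 0.836, c = -1.501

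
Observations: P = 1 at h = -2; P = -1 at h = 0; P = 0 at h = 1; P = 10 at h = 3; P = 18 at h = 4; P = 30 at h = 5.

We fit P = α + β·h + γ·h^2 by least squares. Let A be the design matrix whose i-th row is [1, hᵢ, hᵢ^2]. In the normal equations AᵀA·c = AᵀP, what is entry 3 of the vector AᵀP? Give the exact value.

Entry 3 ↔ basis h^2, so (AᵀP)_{3} = Σᵢ (h^2)·Pᵢ = (4)·(1) + (0)·(-1) + (1)·(0) + (9)·(10) + (16)·(18) + (25)·(30) = 1132.

1132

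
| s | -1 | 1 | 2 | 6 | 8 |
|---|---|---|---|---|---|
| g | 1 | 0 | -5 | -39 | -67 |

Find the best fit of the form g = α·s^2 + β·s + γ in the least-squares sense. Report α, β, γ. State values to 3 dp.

XᵀX·[α, β, γ]ᵀ = Xᵀg reads: 5410·α + 736·β + 106·γ = -5711;  736·α + 106·β + 16·γ = -781;  106·α + 16·β + 5·γ = -110.
Inverting the 3×3 Gram matrix, [α, β, γ]ᵀ = [-37355/39678, -40135/39678, 7907/6613]ᵀ.

α = -0.941, β = -1.012, γ = 1.196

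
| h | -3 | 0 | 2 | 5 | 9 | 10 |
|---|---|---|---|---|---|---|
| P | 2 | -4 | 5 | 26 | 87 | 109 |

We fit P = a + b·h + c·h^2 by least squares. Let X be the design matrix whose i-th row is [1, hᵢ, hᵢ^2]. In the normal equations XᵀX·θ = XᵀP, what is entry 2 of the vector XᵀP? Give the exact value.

Entry 2 ↔ basis h, so (XᵀP)_{2} = Σᵢ (h)·Pᵢ = (-3)·(2) + (0)·(-4) + (2)·(5) + (5)·(26) + (9)·(87) + (10)·(109) = 2007.

2007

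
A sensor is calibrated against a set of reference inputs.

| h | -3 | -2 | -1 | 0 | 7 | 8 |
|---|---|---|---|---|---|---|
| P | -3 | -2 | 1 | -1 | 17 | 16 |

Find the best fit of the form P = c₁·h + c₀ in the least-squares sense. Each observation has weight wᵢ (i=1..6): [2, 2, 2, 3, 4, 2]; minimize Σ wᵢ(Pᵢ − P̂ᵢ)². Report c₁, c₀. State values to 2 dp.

The normal equations are: 352·c₁ + 32·c₀ = 756;  32·c₁ + 15·c₀ = 89.
Δ = 352·15 − 32² = 4256.
c₁ = (756·15 − 32·89)/4256 = 2123/1064; c₀ = (352·89 − 32·756)/4256 = 223/133.

c₁ = 2.00, c₀ = 1.68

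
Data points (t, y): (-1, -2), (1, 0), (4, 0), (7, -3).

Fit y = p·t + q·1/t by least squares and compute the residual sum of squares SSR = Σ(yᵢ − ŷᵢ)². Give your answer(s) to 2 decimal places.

SSR = 3.64

From the data, Σt·t = 67, Σt·1/t = 4, Σ1/t·1/t = 1633/784.
Moment sums: Σt·y = -19, Σ1/t·y = 11/7.
So AᵀA·[p, q]ᵀ = Aᵀy: [[67, 4]; [4, 1633/784]]·[p, q]ᵀ = [-19, 11/7]ᵀ.
Δ = 67·(1633/784) − 4² = 96867/784.
p = ((-19)·(1633/784) − 4·(11/7))/(96867/784) = -85/229; q = (67·(11/7) − 4·(-19))/(96867/784) = 336/229.
Residuals: -207/229, -251/229, 256/229, -140/229; SSR = 834/229.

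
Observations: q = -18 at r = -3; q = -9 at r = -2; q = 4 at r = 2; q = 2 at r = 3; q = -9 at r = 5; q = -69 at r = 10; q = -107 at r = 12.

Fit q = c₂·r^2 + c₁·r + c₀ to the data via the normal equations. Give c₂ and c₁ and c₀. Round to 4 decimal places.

c₂ = -1.0203, c₁ = 3.2043, c₀ = 1.2111

Sums needed: Σr^2·r^2 = 31555, Σr^2·r = 2853, Σr^2 = 295, Σr·r = 295, Σr = 27, Σ1 = 7.
And Σr^2·q = -22697, Σr·q = -1933, Σq = -206.
Solving the 3×3 system (Gaussian elimination) gives c₂ = -842805/826022, c₁ = 115079/35914, c₀ = 500206/413011.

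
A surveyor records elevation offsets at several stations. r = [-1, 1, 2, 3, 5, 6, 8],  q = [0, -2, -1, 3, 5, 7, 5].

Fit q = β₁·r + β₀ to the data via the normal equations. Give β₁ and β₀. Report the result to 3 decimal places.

β₁ = 0.931, β₀ = -0.762

Entries of MᵀM: Σr·r = 140, Σr = 24, Σ1 = 7.
For Mᵀq: Σr·q = 112, Σq = 17.
MᵀM·[β₁, β₀]ᵀ = Mᵀq becomes [[140, 24]; [24, 7]]·[β₁, β₀]ᵀ = [112, 17]ᵀ.
Determinant 140·7 − 24² = 404.
β₁ = (112·7 − 24·17)/404 = 94/101; β₀ = (140·17 − 24·112)/404 = -77/101.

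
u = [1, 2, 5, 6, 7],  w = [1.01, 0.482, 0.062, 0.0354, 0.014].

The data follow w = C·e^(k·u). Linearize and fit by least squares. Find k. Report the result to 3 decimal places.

Linearized form: ln w = k·u + ln C. From the 5 transformed points,
Σu = 21.0000, Σ(u)² = 115.0000, Σln w = -11.1102, Σu·ln w = -65.2799.
Normal system: [[115.0000, 21.0000]; [21.0000, 5]]·[k, ln C]ᵀ = [-65.2799, -11.1102]ᵀ.
Slope k = (n·Σu·ln w − Σu·Σln w)/(n·Σ(u)² − (Σu)²) = (5·-65.2799 − 21.0000·-11.1102)/134.0000 = -0.69466; ln C = (Σln w − k·Σu)/n = 0.69554.

k = -0.695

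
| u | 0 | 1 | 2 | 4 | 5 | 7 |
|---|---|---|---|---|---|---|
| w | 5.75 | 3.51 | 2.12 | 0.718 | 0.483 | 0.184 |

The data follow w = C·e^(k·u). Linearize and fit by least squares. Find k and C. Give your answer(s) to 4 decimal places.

k = -0.4948, C = 5.6648

With ln wᵢ as the transformed response and uᵢ as the regressor:
Σu = 19.0000, Σ(u)² = 95.0000, Σln w = 1.0044, Σu·ln w = -14.0551.
Equations: 95.0000·k + 19.0000·ln C = -14.0551;  19.0000·k + 6·ln C = 1.0044.
Δ = 95.0000·6 − (19.0000)² = 209.0000; k = (-14.0551·6 − 19.0000·1.0044)/209.0000 = -0.49480, ln C = (95.0000·1.0044 − 19.0000·-14.0551)/209.0000 = 1.73428, so C = exp(1.73428) = 5.66484.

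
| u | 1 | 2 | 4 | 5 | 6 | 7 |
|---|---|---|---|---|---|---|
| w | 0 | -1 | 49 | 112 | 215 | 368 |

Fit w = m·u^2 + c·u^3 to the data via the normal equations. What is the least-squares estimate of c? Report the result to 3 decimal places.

c = 1.504

With design matrix X, XᵀX = [[4595, 28765]; [28765, 184091]] and Xᵀw = [29352, 189792]ᵀ.
det = 4595·184091 − 28765² = 18472920.
m = (29352·184091 − 28765·189792)/18472920 = -2330327/769705; c = (4595·189792 − 28765·29352)/18472920 = 231533/153941.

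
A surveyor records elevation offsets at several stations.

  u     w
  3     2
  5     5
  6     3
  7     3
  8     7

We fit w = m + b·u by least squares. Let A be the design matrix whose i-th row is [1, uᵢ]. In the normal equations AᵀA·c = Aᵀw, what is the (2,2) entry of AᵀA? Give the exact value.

Row 2 ↔ basis u, column 2 ↔ basis u, so (AᵀA)_{2,2} = Σᵢ (u)·(u) = (3)·(3) + (5)·(5) + (6)·(6) + (7)·(7) + (8)·(8) = 183.

183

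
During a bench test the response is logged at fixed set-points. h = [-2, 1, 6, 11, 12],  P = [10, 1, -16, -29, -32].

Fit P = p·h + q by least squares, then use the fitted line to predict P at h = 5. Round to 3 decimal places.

Setting ∂/∂p … = 0 gives: 306·p + 28·q = -818;  28·p + 5·q = -66.
Determinant 306·5 − 28² = 746.
p = ((-818)·5 − 28·(-66))/746 = -1121/373; q = (306·(-66) − 28·(-818))/746 = 1354/373.
At h = 5: P̂ = (-1121/373)·(5) + (1354/373)·(1) = -4251/373.

P̂ = -11.397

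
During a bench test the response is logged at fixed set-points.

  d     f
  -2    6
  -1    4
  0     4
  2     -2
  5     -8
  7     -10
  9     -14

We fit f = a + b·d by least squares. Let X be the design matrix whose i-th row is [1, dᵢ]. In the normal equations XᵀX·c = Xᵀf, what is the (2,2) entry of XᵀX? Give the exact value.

Row 2 ↔ basis d, column 2 ↔ basis d, so (XᵀX)_{2,2} = Σᵢ (d)·(d) = (-2)·(-2) + (-1)·(-1) + (0)·(0) + (2)·(2) + (5)·(5) + (7)·(7) + (9)·(9) = 164.

164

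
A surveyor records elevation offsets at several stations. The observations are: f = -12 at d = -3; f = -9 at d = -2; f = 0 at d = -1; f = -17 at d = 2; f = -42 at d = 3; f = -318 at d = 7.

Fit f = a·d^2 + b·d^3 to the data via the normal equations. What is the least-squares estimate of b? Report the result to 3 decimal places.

b = -0.503

Compute the Gram sums: Σd^2·d^2 = 2596, Σd^2·d^3 = 16806, Σd^3·d^3 = 119236.
For Mᵀf: Σd^2·f = -16172, Σd^3·f = -109948.
Eliminating b: 119236·(row 1) − 16806·(row 2) gives 27095020·a = 119236·(-16172) − 16806·(-109948) = -80498504, so a = -20124626/6773755.
Then b = ((-109948) − 16806·(-20124626/6773755))/119236 = -3409594/6773755.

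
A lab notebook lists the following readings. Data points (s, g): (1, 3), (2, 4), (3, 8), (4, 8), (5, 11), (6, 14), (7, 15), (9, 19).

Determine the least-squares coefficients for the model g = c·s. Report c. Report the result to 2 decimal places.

The normal system MᵀM·[c]ᵀ = Mᵀg is [[221]]·[c]ᵀ = [482]ᵀ.
c = 482/221 = 2.181.

c = 2.18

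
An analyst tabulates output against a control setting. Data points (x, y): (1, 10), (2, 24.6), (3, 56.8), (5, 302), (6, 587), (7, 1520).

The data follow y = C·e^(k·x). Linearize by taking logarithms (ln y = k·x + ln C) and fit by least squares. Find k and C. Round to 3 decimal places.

k = 0.825, C = 4.609

With ln yᵢ as the transformed response and xᵢ as the regressor:
Σx = 24.0000, Σ(x)² = 124.0000, Σln y = 28.9568, Σx·ln y = 138.9142.
Equations: 124.0000·k + 24.0000·ln C = 138.9142;  24.0000·k + 6·ln C = 28.9568.
Slope k = (n·Σx·ln y − Σx·Σln y)/(n·Σ(x)² − (Σx)²) = (6·138.9142 − 24.0000·28.9568)/168.0000 = 0.82454; ln C = (Σln y − k·Σx)/n = 1.52798, so C = exp(1.52798) = 4.60884.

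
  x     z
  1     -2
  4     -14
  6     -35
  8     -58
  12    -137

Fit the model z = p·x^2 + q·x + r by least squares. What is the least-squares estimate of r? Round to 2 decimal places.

r = -1.89

From the data, Σx^2·x^2 = 26385, Σx^2·x = 2521, Σx^2 = 261, Σx·x = 261, Σx = 31, Σ1 = 5.
And Σx^2·z = -24926, Σx·z = -2376, Σz = -246.
Normal equations: [[26385, 2521, 261]; [2521, 261, 31]; [261, 31, 5]]·[p, q, r]ᵀ = [-24926, -2376, -246]ᵀ.
Row-reducing yields p = -79165/78619, q = 66586/78619, r = -148475/78619.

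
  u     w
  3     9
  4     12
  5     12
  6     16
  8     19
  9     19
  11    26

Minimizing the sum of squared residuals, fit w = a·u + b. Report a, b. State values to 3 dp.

a = 1.960, b = 3.264

Sums needed: Σu·u = 352, Σu = 46, Σ1 = 7.
Right-hand side: Σu·w = 840, Σw = 113.
Eliminating b: 7·(row 1) − 46·(row 2) gives 348·a = 7·840 − 46·113 = 682, so a = 341/174.
Then b = (113 − 46·(341/174))/7 = 284/87.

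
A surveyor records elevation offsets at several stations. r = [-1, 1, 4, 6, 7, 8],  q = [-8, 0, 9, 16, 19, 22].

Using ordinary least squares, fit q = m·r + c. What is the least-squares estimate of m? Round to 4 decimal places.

Forming AᵀA = [[167, 25]; [25, 6]] and Aᵀq = [449, 58]ᵀ gives AᵀA·[m, c]ᵀ = Aᵀq.
det = 167·6 − 25² = 377.
m = (449·6 − 25·58)/377 = 1244/377; c = (167·58 − 25·449)/377 = -1539/377.

m = 3.2997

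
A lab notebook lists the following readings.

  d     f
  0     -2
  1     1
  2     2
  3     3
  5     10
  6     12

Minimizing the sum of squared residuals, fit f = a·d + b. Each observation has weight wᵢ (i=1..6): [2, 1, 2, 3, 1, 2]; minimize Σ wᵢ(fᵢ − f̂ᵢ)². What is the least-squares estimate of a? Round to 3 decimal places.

a = 2.323

AᵀWA·[a, b]ᵀ = AᵀWf reads: 133·a + 31·b = 230;  31·a + 11·b = 44.
Δ = 133·11 − 31² = 502.
a = (230·11 − 31·44)/502 = 583/251; b = (133·44 − 31·230)/502 = -639/251.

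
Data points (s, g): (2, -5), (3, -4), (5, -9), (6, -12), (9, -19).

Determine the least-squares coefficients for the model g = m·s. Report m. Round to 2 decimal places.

Normal-equation sums: Σs·s = 155.
For Xᵀg: Σs·g = -310.
m = (-310)/155 = -2.

m = -2.00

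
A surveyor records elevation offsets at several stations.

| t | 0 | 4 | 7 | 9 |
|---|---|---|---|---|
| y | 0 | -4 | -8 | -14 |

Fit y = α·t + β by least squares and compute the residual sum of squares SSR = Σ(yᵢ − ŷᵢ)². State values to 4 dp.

SSR = 6.4783

The normal system XᵀX·[α, β]ᵀ = Xᵀy is [[146, 20]; [20, 4]]·[α, β]ᵀ = [-198, -26]ᵀ.
Eliminating β: 4·(row 1) − 20·(row 2) gives 184·α = 4·(-198) − 20·(-26) = -272, so α = -34/23.
Then β = ((-26) − 20·(-34/23))/4 = 41/46.
Residuals: -41/46, 47/46, 67/46, -73/46; SSR = 149/23.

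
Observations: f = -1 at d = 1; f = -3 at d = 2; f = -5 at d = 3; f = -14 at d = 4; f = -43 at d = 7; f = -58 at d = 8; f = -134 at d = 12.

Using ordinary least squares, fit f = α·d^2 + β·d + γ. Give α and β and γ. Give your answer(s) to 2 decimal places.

α = -1.00, β = 0.90, γ = -0.49

Sums needed: Σd^2·d^2 = 27587, Σd^2·d = 2683, Σd^2 = 287, Σd·d = 287, Σd = 37, Σ1 = 7.
For Xᵀf: Σd^2·f = -25397, Σd·f = -2451, Σf = -258.
Inverting the 3×3 Gram matrix, [α, β, γ]ᵀ = [-304867/303954, 39047/43422, -24678/50659]ᵀ.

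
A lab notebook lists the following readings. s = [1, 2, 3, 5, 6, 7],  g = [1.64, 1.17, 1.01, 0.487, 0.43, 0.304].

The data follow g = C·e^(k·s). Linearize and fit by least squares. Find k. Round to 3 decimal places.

k = -0.278

With ln gᵢ as the transformed response and sᵢ as the regressor:
AᵀA = [[124.0000, 24.0000]; [24.0000, 6]], rhs = [-16.1578, -2.0925]ᵀ  (here Σs = 24.0000, Σ(s)² = 124.0000, Σln g = -2.0925, Σs·ln g = -16.1578).
Solving (det = 168.0000): k = -0.27813, ln C = 0.76377.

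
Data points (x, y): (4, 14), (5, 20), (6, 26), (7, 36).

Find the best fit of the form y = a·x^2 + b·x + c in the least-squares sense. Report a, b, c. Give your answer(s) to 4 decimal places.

Normal-equation sums: Σx^2·x^2 = 4578, Σx^2·x = 748, Σx^2 = 126, Σx·x = 126, Σx = 22, Σ1 = 4.
Moment sums: Σx^2·y = 3424, Σx·y = 564, Σy = 96.
MᵀM·[a, b, c]ᵀ = Mᵀy becomes [[4578, 748, 126]; [748, 126, 22]; [126, 22, 4]]·[a, b, c]ᵀ = [3424, 564, 96]ᵀ.
Row-reducing yields a = 1, b = -19/5, c = 67/5.

a = 1.0000, b = -3.8000, c = 13.4000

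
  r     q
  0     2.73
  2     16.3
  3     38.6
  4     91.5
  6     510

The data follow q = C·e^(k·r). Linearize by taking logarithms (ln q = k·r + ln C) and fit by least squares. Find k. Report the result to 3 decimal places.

Taking logs, ln q = k·r + ln C, so regress ln q on r.
XᵀX = [[65.0000, 15.0000]; [15.0000, 5]], rhs = [72.0139, 18.1995]ᵀ  (here Σr = 15.0000, Σ(r)² = 65.0000, Σln q = 18.1995, Σr·ln q = 72.0139).
Slope k = (n·Σr·ln q − Σr·Σln q)/(n·Σ(r)² − (Σr)²) = (5·72.0139 − 15.0000·18.1995)/100.0000 = 0.87078; ln C = (Σln q − k·Σr)/n = 1.02757.

k = 0.871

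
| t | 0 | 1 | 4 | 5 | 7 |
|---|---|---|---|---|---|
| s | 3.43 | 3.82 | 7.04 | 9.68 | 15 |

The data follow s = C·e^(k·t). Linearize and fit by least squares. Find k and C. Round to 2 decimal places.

k = 0.22, C = 3.22

With ln sᵢ as the transformed response and tᵢ as the regressor:
Σt = 17.0000, Σ(t)² = 91.0000, Σln s = 9.5025, Σt·ln s = 39.4533.
Normal system: [[91.0000, 17.0000]; [17.0000, 5]]·[k, ln C]ᵀ = [39.4533, 9.5025]ᵀ.
Slope k = (n·Σt·ln s − Σt·Σln s)/(n·Σ(t)² − (Σt)²) = (5·39.4533 − 17.0000·9.5025)/166.0000 = 0.21520; ln C = (Σln s − k·Σt)/n = 1.16882, so C = exp(1.16882) = 3.21818.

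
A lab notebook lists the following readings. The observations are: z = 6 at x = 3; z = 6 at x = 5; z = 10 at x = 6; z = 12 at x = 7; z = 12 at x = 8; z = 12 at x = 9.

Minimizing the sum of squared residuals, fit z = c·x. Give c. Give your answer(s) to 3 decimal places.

c = 1.500

The normal system AᵀA·[c]ᵀ = Aᵀz is [[264]]·[c]ᵀ = [396]ᵀ.
Hence c = 396 / 264 ≈ 1.5.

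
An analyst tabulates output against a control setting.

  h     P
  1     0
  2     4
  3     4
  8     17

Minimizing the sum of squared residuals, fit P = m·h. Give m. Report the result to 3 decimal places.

Forming AᵀA = [[78]] and AᵀP = [156]ᵀ gives AᵀA·[m]ᵀ = AᵀP.
Hence m = 156 / 78 ≈ 2.

m = 2.000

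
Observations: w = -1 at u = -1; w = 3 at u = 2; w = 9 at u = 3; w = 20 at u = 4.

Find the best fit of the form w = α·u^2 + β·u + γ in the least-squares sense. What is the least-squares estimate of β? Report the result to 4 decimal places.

β = -0.3122

The normal system AᵀA·[α, β, γ]ᵀ = Aᵀw is [[354, 98, 30]; [98, 30, 8]; [30, 8, 4]]·[α, β, γ]ᵀ = [412, 114, 31]ᵀ.
Row-reducing yields α = 537/362, β = -113/362, γ = -498/181.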